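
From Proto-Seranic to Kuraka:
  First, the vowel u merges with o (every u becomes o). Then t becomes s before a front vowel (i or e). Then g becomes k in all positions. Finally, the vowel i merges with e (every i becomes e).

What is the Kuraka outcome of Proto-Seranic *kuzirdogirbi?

kozerdokerbe

Kuraka: *kuzirdogirbi
  kuzirdogirbi → kozirdogirbi   [vowel merger]
  kozirdogirbi (rule 2 does not apply)
  kozirdogirbi → kozirdokirbi   [unconditioned shift]
  kozirdokirbi → kozerdokerbe   [vowel merger]
  giving Kuraka kozerdokerbe.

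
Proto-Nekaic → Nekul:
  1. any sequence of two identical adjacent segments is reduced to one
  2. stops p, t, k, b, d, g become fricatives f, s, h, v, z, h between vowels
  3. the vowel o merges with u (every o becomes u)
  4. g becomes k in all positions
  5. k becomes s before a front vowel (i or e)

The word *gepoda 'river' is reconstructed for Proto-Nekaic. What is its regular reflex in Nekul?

sefuza

Nekul: *gepoda > gefoza > gefuza > kefuza > sefuza  (by intervocalic lenition, vowel merger, unconditioned shift, palatalisation)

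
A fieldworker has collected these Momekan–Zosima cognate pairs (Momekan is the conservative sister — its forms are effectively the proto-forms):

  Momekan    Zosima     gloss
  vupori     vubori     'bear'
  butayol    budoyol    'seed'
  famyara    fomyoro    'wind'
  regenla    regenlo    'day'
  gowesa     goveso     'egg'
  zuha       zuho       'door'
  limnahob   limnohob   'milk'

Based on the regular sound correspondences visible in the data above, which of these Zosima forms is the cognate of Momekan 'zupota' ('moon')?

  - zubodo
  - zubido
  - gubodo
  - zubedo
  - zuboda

zubodo

vupori ~ vubori — Momekan p corresponds to Zosima b between vowels (before a back vowel).
butayol ~ budoyol — Momekan t corresponds to Zosima d between vowels (before a back vowel).
famyara ~ fomyoro, regenla ~ regenlo — Momekan a corresponds to Zosima o word-finally.
Applying these to Momekan 'zupota':
  zupota → zubota   (p→b between vowels (before a back vowel))
  zubota → zuboda   (t→d between vowels (before a back vowel))
  zuboda → zubodo   (a→o word-finally)
So the Zosima cognate is 'zubodo'.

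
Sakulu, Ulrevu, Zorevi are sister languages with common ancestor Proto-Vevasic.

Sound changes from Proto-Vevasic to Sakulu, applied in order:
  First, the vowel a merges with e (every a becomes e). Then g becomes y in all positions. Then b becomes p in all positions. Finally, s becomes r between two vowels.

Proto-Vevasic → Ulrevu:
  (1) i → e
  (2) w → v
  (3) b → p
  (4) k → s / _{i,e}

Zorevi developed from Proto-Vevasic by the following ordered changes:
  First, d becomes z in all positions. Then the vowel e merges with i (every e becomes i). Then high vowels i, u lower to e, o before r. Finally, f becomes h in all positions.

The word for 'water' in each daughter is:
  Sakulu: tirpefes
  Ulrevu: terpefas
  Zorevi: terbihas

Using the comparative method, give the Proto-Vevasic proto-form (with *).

Position 2: Sakulu has i, Ulrevu has e, Zorevi has e. Sakulu preserves i here (none of its changes turn any other segment into i), so the proto-segment is *i.
Position 7: Sakulu has e, Ulrevu has a, Zorevi has a. Ulrevu preserves a here (none of its changes turn any other segment into a), so the proto-segment is *a.
Position 4: Sakulu has p, Ulrevu has p, Zorevi has b. Zorevi preserves b here (none of its changes turn any other segment into b), so the proto-segment is *b.
Verify the candidate proto-form against each daughter:
Sakulu: start from *tirbefas.
  rule 1 (vowel merger): tirbefas → tirbefes
  rule 2: no change — tirbefes
  rule 3 (unconditioned shift): tirbefes → tirpefes
  rule 4: no change — tirpefes
  ⇒ Sakulu tirpefes
Ulrevu: start from *tirbefas.
  rule 1 (vowel merger): tirbefas → terbefas
  rule 2: no change — terbefas
  rule 3 (unconditioned shift): terbefas → terpefas
  rule 4: no change — terpefas
  ⇒ Ulrevu terpefas
Zorevi: start from *tirbefas.
  rule 1: no change — tirbefas
  rule 2 (vowel merger): tirbefas → tirbifas
  rule 3 (pre-rhotic lowering): tirbifas → terbifas
  rule 4 (unconditioned shift): terbifas → terbihas
  ⇒ Zorevi terbihas
*tirbefas is the unique common source.

*tirbefas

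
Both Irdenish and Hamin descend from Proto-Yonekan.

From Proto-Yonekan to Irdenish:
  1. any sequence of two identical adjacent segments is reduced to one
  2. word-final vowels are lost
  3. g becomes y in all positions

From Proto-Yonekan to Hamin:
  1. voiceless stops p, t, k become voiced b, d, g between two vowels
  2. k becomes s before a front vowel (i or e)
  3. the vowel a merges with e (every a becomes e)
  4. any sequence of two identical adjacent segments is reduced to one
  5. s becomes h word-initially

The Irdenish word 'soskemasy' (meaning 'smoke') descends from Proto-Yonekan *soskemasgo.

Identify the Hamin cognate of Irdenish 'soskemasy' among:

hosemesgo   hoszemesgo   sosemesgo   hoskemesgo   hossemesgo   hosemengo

hosemesgo

Hamin: *soskemasgo
  soskemasgo (rule 1 does not apply)
  soskemasgo → sossemasgo   [palatalisation]
  sossemasgo → sossemesgo   [vowel merger]
  sossemesgo → sosemesgo   [degemination]
  sosemesgo → hosemesgo   [debuccalisation]
  giving Hamin hosemesgo.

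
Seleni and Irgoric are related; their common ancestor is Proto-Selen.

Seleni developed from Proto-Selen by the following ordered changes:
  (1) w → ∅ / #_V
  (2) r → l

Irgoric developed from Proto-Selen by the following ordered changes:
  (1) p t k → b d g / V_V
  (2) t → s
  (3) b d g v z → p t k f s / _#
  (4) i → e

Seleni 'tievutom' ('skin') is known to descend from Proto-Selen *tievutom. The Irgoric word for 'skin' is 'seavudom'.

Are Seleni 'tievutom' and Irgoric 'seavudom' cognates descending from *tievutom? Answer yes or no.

Derive the expected Irgoric reflex of *tievutom:
Irgoric: *tievutom > tievudom > sievudom > seevudom  (by intervocalic voicing, unconditioned shift, vowel merger)
The regular Irgoric reflex would be 'seevudom', but the attested form is 'seavudom'. The correspondence is irregular, so they are not cognates (the Irgoric form has a different source).

no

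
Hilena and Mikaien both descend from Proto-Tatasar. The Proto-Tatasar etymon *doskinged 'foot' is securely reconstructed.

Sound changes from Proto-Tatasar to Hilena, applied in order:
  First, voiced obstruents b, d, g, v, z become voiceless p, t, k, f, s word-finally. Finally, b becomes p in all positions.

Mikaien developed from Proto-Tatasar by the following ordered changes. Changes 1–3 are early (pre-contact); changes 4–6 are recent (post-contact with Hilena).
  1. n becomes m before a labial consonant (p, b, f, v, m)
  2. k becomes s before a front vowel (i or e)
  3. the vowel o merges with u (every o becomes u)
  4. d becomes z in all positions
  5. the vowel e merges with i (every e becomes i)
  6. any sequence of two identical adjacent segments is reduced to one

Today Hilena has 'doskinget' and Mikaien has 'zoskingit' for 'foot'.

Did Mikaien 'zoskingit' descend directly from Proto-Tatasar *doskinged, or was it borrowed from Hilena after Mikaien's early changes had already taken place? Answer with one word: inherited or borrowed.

If inherited, *doskinged would pass through all of Mikaien's changes:
Mikaien: *doskinged > dossinged > dussinged > zussingez > zussingiz > zusingiz  (by palatalisation, vowel merger, unconditioned shift, vowel merger, degemination)
If borrowed from Hilena 'doskinget' after the early changes, it would undergo only the recent ones:
  rule 4 (unconditioned shift): doskinget → zoskinget
  rule 5 (vowel merger): zoskinget → zoskingit
  rule 6 (degemination): no change (zoskingit)
  ⇒ as a loan: zoskingit
Mikaien 'zoskingit' matches the loan outcome 'zoskingit', not the inherited 'zusingiz' — it skipped the early Mikaien changes, so it was borrowed from Hilena.

borrowed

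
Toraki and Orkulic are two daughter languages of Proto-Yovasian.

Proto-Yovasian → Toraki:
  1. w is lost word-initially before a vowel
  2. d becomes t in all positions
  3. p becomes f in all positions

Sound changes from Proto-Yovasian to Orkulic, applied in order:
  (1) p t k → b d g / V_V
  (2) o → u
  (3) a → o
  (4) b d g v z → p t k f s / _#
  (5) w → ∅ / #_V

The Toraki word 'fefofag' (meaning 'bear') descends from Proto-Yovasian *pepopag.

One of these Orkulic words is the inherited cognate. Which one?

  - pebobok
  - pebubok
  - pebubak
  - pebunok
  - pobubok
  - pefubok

Orkulic: *pepopag > pebobag > pebubag > pebubog > pebubok  (by intervocalic voicing, vowel merger, vowel merger, final devoicing)
The other candidates each miss or misapply at least one Orkulic change.

pebubok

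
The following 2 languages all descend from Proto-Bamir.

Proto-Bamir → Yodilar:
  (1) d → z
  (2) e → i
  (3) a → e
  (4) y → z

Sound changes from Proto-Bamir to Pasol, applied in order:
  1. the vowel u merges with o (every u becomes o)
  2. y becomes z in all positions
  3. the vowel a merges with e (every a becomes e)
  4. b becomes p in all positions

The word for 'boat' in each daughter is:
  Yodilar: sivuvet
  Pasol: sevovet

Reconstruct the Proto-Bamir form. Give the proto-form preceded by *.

Position 4: Yodilar has u, Pasol has o. Yodilar preserves u here (none of its changes turn any other segment into u), so the proto-segment is *u.
Position 2: Yodilar has i, Pasol has e. Taking the neighbouring segments as reconstructed: Yodilar i could go back to *e or *i; Pasol e could go back to *a or *e — the one source consistent with every daughter is *e.
Position 6: Yodilar has e, Pasol has e. In Yodilar, e can only continue *a, so the proto-segment is *a.
This points to *sevuvat. Verify forward in each daughter:
Yodilar: start from *sevuvat.
  rule 1: no change — sevuvat
  rule 2 (vowel merger): sevuvat → sivuvat
  rule 3 (vowel merger): sivuvat → sivuvet
  rule 4: no change — sivuvet
  ⇒ Yodilar sivuvet
Pasol: *sevuvat
  sevuvat → sevovat   [vowel merger]
  sevovat (rule 2 does not apply)
  sevovat → sevovet   [vowel merger]
  sevovet (rule 4 does not apply)
  giving Pasol sevovet.
Only *sevuvat yields all of Yodilar sivuvet, Pasol sevovet.

*sevuvat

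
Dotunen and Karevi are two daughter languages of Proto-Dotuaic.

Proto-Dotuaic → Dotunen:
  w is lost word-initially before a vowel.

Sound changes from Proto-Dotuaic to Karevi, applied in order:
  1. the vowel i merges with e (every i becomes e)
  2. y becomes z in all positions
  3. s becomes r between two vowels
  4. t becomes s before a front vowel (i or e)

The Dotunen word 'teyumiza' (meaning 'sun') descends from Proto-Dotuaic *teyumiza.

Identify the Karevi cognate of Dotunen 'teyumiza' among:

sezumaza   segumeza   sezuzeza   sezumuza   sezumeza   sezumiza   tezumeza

Karevi: *teyumiza
  teyumiza → teyumeza   [vowel merger]
  teyumeza → tezumeza   [unconditioned shift]
  tezumeza (rule 3 does not apply)
  tezumeza → sezumeza   [palatalisation]
  giving Karevi sezumeza.
Among the options, 'sezumeza' alone shows every Karevi change applied in order.

sezumeza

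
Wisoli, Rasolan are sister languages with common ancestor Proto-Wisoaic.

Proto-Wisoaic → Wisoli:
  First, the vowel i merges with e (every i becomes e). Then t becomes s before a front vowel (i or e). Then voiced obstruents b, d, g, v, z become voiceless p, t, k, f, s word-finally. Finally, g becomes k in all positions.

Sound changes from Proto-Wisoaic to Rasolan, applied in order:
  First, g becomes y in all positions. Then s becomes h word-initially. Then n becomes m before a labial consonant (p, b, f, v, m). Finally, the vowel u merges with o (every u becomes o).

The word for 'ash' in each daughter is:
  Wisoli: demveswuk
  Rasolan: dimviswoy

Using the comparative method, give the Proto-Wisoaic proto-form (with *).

Position 5: Wisoli has e, Rasolan has i. Rasolan preserves i here (none of its changes turn any other segment into i), so the proto-segment is *i.
Position 8: Wisoli has u, Rasolan has o. Wisoli preserves u here (none of its changes turn any other segment into u), so the proto-segment is *u.
Verify the candidate proto-form against each daughter:
Wisoli: *dimviswug
  dimviswug → demveswug   [vowel merger]
  demveswug (rule 2 does not apply)
  demveswug → demveswuk   [final devoicing]
  demveswuk (rule 4 does not apply)
  giving Wisoli demveswuk.
Rasolan: start from *dimviswug.
  rule 1 (unconditioned shift): dimviswug → dimviswuy
  rule 2: no change — dimviswuy
  rule 3: no change — dimviswuy
  rule 4 (vowel merger): dimviswuy → dimviswoy
  ⇒ Rasolan dimviswoy
Only *dimviswug yields all of Wisoli demveswuk, Rasolan dimviswoy.

*dimviswug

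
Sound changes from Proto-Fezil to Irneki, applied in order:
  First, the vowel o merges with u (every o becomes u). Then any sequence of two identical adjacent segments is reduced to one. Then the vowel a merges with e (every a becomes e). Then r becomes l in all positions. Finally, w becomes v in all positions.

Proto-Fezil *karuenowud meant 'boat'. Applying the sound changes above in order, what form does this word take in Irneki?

keluenuvud

Irneki: *karuenowud > karuenuwud > keruenuwud > keluenuwud > keluenuvud  (by vowel merger, vowel merger, unconditioned shift, unconditioned shift)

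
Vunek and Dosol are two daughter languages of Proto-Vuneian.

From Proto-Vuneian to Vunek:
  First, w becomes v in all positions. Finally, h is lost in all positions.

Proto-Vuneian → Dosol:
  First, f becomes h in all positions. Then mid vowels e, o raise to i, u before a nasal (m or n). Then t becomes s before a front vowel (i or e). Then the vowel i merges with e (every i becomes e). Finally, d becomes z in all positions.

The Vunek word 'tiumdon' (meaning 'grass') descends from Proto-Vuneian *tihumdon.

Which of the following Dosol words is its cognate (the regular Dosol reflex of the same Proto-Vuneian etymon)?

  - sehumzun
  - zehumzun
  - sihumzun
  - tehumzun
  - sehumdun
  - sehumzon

Dosol: *tihumdon > tihumdun > sihumdun > sehumdun > sehumzun  (by pre-nasal raising, palatalisation, vowel merger, unconditioned shift)
Among the options, 'sehumzun' alone shows every Dosol change applied in order.

sehumzun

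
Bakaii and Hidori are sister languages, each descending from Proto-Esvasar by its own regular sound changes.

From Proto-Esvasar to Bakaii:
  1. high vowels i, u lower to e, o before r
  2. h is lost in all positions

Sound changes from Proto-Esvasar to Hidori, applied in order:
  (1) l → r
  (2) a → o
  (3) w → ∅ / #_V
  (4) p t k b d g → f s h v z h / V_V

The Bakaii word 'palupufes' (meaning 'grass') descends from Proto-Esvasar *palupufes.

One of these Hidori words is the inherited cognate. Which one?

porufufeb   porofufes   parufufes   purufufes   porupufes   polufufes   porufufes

Hidori: *palupufes
  palupufes → parupufes   [unconditioned shift]
  parupufes → porupufes   [vowel merger]
  porupufes (rule 3 does not apply)
  porupufes → porufufes   [intervocalic lenition]
  giving Hidori porufufes.
Among the options, 'porufufes' alone shows every Hidori change applied in order.

porufufes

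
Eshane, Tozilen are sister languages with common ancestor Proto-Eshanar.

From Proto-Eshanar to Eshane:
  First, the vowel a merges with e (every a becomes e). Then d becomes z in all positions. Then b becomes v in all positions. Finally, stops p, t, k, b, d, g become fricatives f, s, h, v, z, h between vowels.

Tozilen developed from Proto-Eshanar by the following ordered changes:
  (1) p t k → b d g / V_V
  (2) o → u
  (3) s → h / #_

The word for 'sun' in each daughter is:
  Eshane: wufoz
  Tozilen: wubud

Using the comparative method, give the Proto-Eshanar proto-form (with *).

*wupod

Position 4: Eshane has o, Tozilen has u. Eshane preserves o here (none of its changes turn any other segment into o), so the proto-segment is *o.
Position 5: Eshane has z, Tozilen has d. Taking the neighbouring segments as reconstructed: Eshane z could go back to *d or *z; Tozilen d can only go back to *d — the one source consistent with every daughter is *d.
Continuing position by position gives *wupod; check it forward:
Eshane: *wupod
  wupod (rule 1 does not apply)
  wupod → wupoz   [unconditioned shift]
  wupoz (rule 3 does not apply)
  wupoz → wufoz   [intervocalic lenition]
  giving Eshane wufoz.
Tozilen: start from *wupod.
  rule 1 (intervocalic voicing): wupod → wubod
  rule 2 (vowel merger): wubod → wubud
  rule 3: no change — wubud
  ⇒ Tozilen wubud
*wupod is the unique common source.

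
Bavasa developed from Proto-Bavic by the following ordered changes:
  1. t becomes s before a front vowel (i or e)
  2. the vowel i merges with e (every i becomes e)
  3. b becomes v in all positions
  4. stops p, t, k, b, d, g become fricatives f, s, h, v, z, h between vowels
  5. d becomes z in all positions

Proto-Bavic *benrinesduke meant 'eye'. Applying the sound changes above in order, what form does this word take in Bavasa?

Bavasa: *benrinesduke > benrenesduke > venrenesduke > venrenesduhe > venreneszuhe  (by vowel merger, unconditioned shift, intervocalic lenition, unconditioned shift)

venreneszuhe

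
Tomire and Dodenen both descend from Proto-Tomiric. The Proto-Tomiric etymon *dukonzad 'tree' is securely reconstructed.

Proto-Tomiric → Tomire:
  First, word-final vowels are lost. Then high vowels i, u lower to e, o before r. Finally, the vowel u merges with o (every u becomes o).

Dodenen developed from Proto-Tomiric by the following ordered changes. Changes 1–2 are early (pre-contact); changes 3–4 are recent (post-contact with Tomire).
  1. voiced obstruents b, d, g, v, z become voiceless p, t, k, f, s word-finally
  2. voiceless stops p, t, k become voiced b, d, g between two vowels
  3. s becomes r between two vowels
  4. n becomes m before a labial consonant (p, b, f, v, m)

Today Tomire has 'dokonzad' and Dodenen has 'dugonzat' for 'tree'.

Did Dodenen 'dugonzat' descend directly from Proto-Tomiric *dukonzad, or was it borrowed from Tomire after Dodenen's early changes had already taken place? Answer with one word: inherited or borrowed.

If inherited, *dukonzad would pass through all of Dodenen's changes:
Dodenen: *dukonzad > dukonzat > dugonzat  (by final devoicing, intervocalic voicing)
If borrowed from Tomire 'dokonzad' after the early changes, it would undergo only the recent ones:
  rule 3 (rhotacism): no change (dokonzad)
  rule 4 (nasal place assimilation): no change (dokonzad)
  ⇒ as a loan: dokonzad
Dodenen 'dugonzat' matches the inherited outcome exactly, so it is an inherited cognate, not a loan.

inherited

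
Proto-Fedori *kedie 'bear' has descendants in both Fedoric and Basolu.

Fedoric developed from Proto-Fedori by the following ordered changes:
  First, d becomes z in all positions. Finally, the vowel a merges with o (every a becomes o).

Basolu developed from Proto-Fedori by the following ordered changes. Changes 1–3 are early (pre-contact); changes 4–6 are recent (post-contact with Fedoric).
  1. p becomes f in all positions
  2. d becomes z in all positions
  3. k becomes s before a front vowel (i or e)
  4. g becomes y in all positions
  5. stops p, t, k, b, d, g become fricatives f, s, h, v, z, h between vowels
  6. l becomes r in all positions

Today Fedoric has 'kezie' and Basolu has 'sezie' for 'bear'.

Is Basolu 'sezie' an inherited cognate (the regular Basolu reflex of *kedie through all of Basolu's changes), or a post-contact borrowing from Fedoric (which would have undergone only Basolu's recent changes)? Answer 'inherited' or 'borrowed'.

inherited

If inherited, *kedie would pass through all of Basolu's changes:
Basolu: start from *kedie.
  rule 1: no change — kedie
  rule 2 (unconditioned shift): kedie → kezie
  rule 3 (palatalisation): kezie → sezie
  rule 4: no change — sezie
  rule 5: no change — sezie
  rule 6: no change — sezie
  ⇒ Basolu sezie
If borrowed from Fedoric 'kezie' after the early changes, it would undergo only the recent ones:
  rule 4 (unconditioned shift): no change (kezie)
  rule 5 (intervocalic lenition): no change (kezie)
  rule 6 (unconditioned shift): no change (kezie)
  ⇒ as a loan: kezie
Basolu 'sezie' matches the inherited outcome exactly, so it is an inherited cognate, not a loan.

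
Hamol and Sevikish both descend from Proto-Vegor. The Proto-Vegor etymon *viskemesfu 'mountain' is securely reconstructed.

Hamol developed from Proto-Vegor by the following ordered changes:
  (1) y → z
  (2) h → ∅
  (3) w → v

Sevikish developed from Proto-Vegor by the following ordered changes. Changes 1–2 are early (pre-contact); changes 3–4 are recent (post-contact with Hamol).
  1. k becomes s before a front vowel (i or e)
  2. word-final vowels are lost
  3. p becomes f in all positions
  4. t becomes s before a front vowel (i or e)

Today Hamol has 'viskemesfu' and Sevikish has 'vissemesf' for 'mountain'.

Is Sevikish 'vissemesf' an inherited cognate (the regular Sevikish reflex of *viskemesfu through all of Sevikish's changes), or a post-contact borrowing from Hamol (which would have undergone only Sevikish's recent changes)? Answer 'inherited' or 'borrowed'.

inherited

If inherited, *viskemesfu would pass through all of Sevikish's changes:
Sevikish: *viskemesfu
  viskemesfu → vissemesfu   [palatalisation]
  vissemesfu → vissemesf   [apocope]
  vissemesf (rule 3 does not apply)
  vissemesf (rule 4 does not apply)
  giving Sevikish vissemesf.
If borrowed from Hamol 'viskemesfu' after the early changes, it would undergo only the recent ones:
  rule 3 (unconditioned shift): no change (viskemesfu)
  rule 4 (palatalisation): no change (viskemesfu)
  ⇒ as a loan: viskemesfu
Sevikish 'vissemesf' matches the inherited outcome exactly, so it is an inherited cognate, not a loan.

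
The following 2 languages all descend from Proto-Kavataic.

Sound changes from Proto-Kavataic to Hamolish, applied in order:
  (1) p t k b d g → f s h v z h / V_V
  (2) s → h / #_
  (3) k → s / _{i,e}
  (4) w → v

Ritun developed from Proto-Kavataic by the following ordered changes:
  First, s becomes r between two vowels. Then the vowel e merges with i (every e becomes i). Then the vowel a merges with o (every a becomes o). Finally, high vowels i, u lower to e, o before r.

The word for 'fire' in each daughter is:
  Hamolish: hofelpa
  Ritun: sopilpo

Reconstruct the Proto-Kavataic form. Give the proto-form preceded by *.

*sopelpa

Position 1: Hamolish has h, Ritun has s. Ritun preserves s here (none of its changes turn any other segment into s), so the proto-segment is *s.
Position 7: Hamolish has a, Ritun has o. Hamolish preserves a here (none of its changes turn any other segment into a), so the proto-segment is *a.
Position 3: Hamolish has f, Ritun has p. Ritun preserves p here (none of its changes turn any other segment into p), so the proto-segment is *p.
This points to *sopelpa. Verify forward in each daughter:
Hamolish: start from *sopelpa.
  rule 1 (intervocalic lenition): sopelpa → sofelpa
  rule 2 (debuccalisation): sofelpa → hofelpa
  rule 3: no change — hofelpa
  rule 4: no change — hofelpa
  ⇒ Hamolish hofelpa
Ritun: start from *sopelpa.
  rule 1: no change — sopelpa
  rule 2 (vowel merger): sopelpa → sopilpa
  rule 3 (vowel merger): sopilpa → sopilpo
  rule 4: no change — sopilpo
  ⇒ Ritun sopilpo
Only *sopelpa yields all of Hamolish hofelpa, Ritun sopilpo.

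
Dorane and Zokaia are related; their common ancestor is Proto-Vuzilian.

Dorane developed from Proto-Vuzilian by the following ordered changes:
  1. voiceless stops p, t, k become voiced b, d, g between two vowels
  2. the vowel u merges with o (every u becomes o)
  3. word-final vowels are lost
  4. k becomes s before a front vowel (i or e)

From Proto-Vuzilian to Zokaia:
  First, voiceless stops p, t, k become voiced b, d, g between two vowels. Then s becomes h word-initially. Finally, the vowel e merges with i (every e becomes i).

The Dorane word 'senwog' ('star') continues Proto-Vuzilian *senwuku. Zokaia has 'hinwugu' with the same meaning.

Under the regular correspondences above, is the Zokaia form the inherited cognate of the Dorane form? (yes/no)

yes

Derive the expected Zokaia reflex of *senwuku:
Zokaia: *senwuku > senwugu > henwugu > hinwugu  (by intervocalic voicing, debuccalisation, vowel merger)
Zokaia 'hinwugu' matches the regular reflex exactly, so the pair is cognate.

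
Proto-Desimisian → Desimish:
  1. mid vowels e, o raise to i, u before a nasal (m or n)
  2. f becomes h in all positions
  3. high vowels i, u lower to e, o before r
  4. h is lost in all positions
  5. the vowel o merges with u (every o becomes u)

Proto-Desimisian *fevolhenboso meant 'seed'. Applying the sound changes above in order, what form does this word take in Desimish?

evulinbusu

Desimish: *fevolhenboso
  fevolhenboso → fevolhinboso   [pre-nasal raising]
  fevolhinboso → hevolhinboso   [unconditioned shift]
  hevolhinboso (rule 3 does not apply)
  hevolhinboso → evolinboso   [h-loss]
  evolinboso → evulinbusu   [vowel merger]
  giving Desimish evulinbusu.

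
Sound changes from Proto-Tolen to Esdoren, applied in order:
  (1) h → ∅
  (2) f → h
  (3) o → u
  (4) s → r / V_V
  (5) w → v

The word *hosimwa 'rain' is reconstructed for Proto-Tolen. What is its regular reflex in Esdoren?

Esdoren: *hosimwa > osimwa > usimwa > urimwa > urimva  (by h-loss, vowel merger, rhotacism, unconditioned shift)

urimva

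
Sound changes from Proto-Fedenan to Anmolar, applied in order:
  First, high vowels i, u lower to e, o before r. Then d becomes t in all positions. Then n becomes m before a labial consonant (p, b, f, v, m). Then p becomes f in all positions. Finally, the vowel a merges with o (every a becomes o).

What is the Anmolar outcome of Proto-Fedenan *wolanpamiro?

wolomfomero

Anmolar: start from *wolanpamiro.
  rule 1 (pre-rhotic lowering): wolanpamiro → wolanpamero
  rule 2: no change — wolanpamero
  rule 3 (nasal place assimilation): wolanpamero → wolampamero
  rule 4 (unconditioned shift): wolampamero → wolamfamero
  rule 5 (vowel merger): wolamfamero → wolomfomero
  ⇒ Anmolar wolomfomero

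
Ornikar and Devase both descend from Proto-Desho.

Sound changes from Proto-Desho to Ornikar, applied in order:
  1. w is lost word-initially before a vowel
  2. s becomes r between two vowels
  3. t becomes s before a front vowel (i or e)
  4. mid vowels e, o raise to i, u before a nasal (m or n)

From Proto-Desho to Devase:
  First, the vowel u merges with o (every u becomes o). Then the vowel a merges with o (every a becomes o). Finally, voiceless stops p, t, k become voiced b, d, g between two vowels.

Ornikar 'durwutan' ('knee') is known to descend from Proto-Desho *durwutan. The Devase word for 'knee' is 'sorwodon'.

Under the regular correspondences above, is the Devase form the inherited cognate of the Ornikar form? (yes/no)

Derive the expected Devase reflex of *durwutan:
Devase: *durwutan
  durwutan → dorwotan   [vowel merger]
  dorwotan → dorwoton   [vowel merger]
  dorwoton → dorwodon   [intervocalic voicing]
  giving Devase dorwodon.
The regular Devase reflex would be 'dorwodon', but the attested form is 'sorwodon'. The correspondence is irregular, so they are not cognates (the Devase form has a different source).

no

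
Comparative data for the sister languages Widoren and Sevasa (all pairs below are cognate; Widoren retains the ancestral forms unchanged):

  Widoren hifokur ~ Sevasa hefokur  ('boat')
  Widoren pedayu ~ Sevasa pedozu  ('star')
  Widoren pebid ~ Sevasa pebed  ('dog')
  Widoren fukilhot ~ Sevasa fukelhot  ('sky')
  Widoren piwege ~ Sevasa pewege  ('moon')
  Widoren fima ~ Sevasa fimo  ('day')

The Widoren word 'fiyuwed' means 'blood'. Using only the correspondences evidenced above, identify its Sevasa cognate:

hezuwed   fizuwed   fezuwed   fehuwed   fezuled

pebid ~ pebed, fukilhot ~ fukelhot — Widoren i corresponds to Sevasa e after a consonant, before a consonant other than r, m, n, p, b, f, v.
pedayu ~ pedozu — Widoren y corresponds to Sevasa z between vowels (before a back vowel).
Applying these to Widoren 'fiyuwed':
  fiyuwed → feyuwed   (i→e after a consonant, before a consonant other than r, m, n, p, b, f, v)
  feyuwed → fezuwed   (y→z between vowels (before a back vowel))
So the Sevasa cognate is 'fezuwed'.

fezuwed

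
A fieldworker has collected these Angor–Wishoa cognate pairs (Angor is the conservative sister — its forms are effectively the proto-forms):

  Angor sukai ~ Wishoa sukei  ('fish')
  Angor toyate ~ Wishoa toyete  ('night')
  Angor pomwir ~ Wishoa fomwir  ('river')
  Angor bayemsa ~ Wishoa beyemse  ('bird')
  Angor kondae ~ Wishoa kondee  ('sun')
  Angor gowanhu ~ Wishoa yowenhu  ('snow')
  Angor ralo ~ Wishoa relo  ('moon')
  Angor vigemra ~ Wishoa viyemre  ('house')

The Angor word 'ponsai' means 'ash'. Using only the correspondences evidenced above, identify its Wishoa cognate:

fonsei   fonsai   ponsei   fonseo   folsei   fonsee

pomwir ~ fomwir — Angor p corresponds to Wishoa f word-initially before a back vowel.
sukai ~ sukei — Angor a corresponds to Wishoa e after a consonant, before a front vowel.
Applying these to Angor 'ponsai':
  ponsai → fonsai   (p→f word-initially before a back vowel)
  fonsai → fonsei   (a→e after a consonant, before a front vowel)
So the Wishoa cognate is 'fonsei'.

fonsei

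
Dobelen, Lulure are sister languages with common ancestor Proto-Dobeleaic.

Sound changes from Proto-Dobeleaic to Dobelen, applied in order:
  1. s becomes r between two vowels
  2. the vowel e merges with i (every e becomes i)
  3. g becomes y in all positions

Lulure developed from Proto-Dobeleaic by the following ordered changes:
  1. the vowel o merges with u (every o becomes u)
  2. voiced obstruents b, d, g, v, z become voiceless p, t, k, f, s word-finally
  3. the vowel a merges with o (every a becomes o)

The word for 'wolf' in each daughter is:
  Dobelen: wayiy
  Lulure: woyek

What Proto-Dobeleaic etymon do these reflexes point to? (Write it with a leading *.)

*wayeg

Position 2: Dobelen has a, Lulure has o. Dobelen preserves a here (none of its changes turn any other segment into a), so the proto-segment is *a.
Position 4: Dobelen has i, Lulure has e. Lulure preserves e here (none of its changes turn any other segment into e), so the proto-segment is *e.
Verify the candidate proto-form against each daughter:
Dobelen: start from *wayeg.
  rule 1: no change — wayeg
  rule 2 (vowel merger): wayeg → wayig
  rule 3 (unconditioned shift): wayig → wayiy
  ⇒ Dobelen wayiy
Lulure: *wayeg > wayek > woyek  (by final devoicing, vowel merger)
*wayeg is the unique common source.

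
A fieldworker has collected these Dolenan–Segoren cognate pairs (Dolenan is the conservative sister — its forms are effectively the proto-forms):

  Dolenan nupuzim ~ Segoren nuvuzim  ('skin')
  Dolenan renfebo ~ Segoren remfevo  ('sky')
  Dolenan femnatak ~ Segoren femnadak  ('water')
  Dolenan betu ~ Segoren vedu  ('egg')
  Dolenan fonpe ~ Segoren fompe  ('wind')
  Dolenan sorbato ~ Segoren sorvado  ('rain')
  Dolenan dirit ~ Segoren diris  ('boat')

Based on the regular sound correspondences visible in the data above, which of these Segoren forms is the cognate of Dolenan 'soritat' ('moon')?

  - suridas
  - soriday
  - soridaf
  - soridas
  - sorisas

femnatak ~ femnadak — Dolenan t corresponds to Segoren d between vowels (before a back vowel).
dirit ~ diris — Dolenan t corresponds to Segoren s word-finally.
Applying these to Dolenan 'soritat':
  soritat → soridat   (t→d between vowels (before a back vowel))
  soridat → soridas   (t→s word-finally)
So the Segoren cognate is 'soridas'.

soridas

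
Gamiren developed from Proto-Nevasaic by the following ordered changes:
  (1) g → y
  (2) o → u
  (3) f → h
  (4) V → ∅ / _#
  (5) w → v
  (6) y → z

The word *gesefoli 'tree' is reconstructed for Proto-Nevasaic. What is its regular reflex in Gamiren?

Gamiren: *gesefoli
  gesefoli → yesefoli   [unconditioned shift]
  yesefoli → yesefuli   [vowel merger]
  yesefuli → yesehuli   [unconditioned shift]
  yesehuli → yesehul   [apocope]
  yesehul (rule 5 does not apply)
  yesehul → zesehul   [unconditioned shift]
  giving Gamiren zesehul.

zesehul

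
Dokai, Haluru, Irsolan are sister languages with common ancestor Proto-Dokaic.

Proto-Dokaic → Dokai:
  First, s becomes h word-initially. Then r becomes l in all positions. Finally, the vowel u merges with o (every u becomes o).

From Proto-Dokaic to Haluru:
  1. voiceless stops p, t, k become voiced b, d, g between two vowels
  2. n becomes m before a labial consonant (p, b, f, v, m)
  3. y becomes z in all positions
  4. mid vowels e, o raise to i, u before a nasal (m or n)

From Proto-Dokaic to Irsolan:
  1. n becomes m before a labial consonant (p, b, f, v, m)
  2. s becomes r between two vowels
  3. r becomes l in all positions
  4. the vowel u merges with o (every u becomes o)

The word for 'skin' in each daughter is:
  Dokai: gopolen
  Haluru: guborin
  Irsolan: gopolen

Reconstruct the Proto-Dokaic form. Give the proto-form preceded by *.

Position 2: Dokai has o, Haluru has u, Irsolan has o. Taking the neighbouring segments as reconstructed: Dokai o could go back to *o or *u; Haluru u can only go back to *u; Irsolan o could go back to *o or *u — the one source consistent with every daughter is *u.
Position 6: Dokai has e, Haluru has i, Irsolan has e. Dokai preserves e here (none of its changes turn any other segment into e), so the proto-segment is *e.
Verify the candidate proto-form against each daughter:
Dokai: *guporen > gupolen > gopolen  (by unconditioned shift, vowel merger)
Haluru: *guporen
  guporen → guboren   [intervocalic voicing]
  guboren (rule 2 does not apply)
  guboren (rule 3 does not apply)
  guboren → guborin   [pre-nasal raising]
  giving Haluru guborin.
Irsolan: *guporen
  guporen (rule 1 does not apply)
  guporen (rule 2 does not apply)
  guporen → gupolen   [unconditioned shift]
  gupolen → gopolen   [vowel merger]
  giving Irsolan gopolen.
Only *guporen yields all of Dokai gopolen, Haluru guborin, Irsolan gopolen.

*guporen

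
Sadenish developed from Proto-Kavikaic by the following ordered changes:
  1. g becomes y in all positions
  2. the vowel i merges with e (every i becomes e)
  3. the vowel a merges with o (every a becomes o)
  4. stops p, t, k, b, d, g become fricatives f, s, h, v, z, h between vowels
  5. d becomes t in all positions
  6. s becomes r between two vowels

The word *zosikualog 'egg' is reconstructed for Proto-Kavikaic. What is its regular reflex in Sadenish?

Sadenish: start from *zosikualog.
  rule 1 (unconditioned shift): zosikualog → zosikualoy
  rule 2 (vowel merger): zosikualoy → zosekualoy
  rule 3 (vowel merger): zosekualoy → zosekuoloy
  rule 4 (intervocalic lenition): zosekuoloy → zosehuoloy
  rule 5: no change — zosehuoloy
  rule 6 (rhotacism): zosehuoloy → zorehuoloy
  ⇒ Sadenish zorehuoloy

zorehuoloy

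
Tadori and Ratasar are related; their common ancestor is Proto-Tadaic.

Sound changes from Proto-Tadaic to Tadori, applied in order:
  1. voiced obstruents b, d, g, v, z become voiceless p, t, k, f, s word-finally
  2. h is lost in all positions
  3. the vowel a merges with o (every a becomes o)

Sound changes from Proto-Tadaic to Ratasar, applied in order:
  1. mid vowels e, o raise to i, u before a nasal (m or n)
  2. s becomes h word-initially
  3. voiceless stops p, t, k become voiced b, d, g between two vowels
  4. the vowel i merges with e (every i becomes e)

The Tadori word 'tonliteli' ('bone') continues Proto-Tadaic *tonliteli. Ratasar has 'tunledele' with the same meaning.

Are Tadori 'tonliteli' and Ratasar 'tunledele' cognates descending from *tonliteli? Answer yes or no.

Derive the expected Ratasar reflex of *tonliteli:
Ratasar: *tonliteli
  tonliteli → tunliteli   [pre-nasal raising]
  tunliteli (rule 2 does not apply)
  tunliteli → tunlideli   [intervocalic voicing]
  tunlideli → tunledele   [vowel merger]
  giving Ratasar tunledele.
Ratasar 'tunledele' matches the regular reflex exactly, so the pair is cognate.

yes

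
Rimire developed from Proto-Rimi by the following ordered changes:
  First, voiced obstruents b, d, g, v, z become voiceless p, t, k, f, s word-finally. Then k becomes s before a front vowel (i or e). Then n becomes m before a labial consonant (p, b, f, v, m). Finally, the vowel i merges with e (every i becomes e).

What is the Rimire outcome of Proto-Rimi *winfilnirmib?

Rimire: *winfilnirmib
  winfilnirmib → winfilnirmip   [final devoicing]
  winfilnirmip (rule 2 does not apply)
  winfilnirmip → wimfilnirmip   [nasal place assimilation]
  wimfilnirmip → wemfelnermep   [vowel merger]
  giving Rimire wemfelnermep.

wemfelnermep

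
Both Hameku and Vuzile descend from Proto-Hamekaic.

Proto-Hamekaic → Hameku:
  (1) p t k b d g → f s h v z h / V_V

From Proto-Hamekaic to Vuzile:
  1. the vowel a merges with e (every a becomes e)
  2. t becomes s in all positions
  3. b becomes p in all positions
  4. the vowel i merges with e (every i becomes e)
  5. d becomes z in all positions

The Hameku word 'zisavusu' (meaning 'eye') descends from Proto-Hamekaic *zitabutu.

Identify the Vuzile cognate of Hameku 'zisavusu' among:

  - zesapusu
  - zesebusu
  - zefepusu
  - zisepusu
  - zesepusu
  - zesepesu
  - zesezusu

zesepusu

Vuzile: *zitabutu > zitebutu > zisebusu > zisepusu > zesepusu  (by vowel merger, unconditioned shift, unconditioned shift, vowel merger)
The other candidates each miss or misapply at least one Vuzile change.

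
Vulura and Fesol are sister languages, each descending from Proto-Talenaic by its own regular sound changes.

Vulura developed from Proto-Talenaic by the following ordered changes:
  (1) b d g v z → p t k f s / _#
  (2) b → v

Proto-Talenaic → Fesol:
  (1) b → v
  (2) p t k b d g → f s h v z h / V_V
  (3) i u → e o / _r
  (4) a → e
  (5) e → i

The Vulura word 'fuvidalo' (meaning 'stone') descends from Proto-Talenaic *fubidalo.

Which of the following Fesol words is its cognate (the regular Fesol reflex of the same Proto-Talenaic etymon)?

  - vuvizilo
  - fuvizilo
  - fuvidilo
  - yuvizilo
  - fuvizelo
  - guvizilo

fuvizilo

Fesol: *fubidalo
  fubidalo → fuvidalo   [unconditioned shift]
  fuvidalo → fuvizalo   [intervocalic lenition]
  fuvizalo (rule 3 does not apply)
  fuvizalo → fuvizelo   [vowel merger]
  fuvizelo → fuvizilo   [vowel merger]
  giving Fesol fuvizilo.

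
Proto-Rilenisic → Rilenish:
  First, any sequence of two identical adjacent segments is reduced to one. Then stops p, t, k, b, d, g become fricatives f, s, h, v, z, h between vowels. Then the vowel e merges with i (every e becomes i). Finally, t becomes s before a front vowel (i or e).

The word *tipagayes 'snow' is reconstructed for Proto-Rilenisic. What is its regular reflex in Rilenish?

sifahayis

Rilenish: start from *tipagayes.
  rule 1: no change — tipagayes
  rule 2 (intervocalic lenition): tipagayes → tifahayes
  rule 3 (vowel merger): tifahayes → tifahayis
  rule 4 (palatalisation): tifahayis → sifahayis
  ⇒ Rilenish sifahayis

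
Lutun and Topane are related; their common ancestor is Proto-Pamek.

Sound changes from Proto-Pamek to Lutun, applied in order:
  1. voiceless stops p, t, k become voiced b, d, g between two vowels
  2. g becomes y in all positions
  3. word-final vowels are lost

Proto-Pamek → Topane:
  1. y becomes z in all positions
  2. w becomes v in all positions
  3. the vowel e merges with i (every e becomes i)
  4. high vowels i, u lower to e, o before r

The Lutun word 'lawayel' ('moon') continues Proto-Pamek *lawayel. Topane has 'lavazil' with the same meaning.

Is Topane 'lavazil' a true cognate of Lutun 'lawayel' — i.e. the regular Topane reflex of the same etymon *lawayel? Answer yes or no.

yes

Derive the expected Topane reflex of *lawayel:
Topane: start from *lawayel.
  rule 1 (unconditioned shift): lawayel → lawazel
  rule 2 (unconditioned shift): lawazel → lavazel
  rule 3 (vowel merger): lavazel → lavazil
  rule 4: no change — lavazil
  ⇒ Topane lavazil
Topane 'lavazil' matches the regular reflex exactly, so the pair is cognate.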